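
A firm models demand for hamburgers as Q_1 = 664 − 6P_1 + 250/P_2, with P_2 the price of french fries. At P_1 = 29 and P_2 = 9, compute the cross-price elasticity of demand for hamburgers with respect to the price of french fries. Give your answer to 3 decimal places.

-0.054

At P_1 = 29 and P_2 = 9: Q_1 = 517.778.
∂Q_1/∂P_2 = −250/P_2² = -3.0864.
ε = (∂Q_1/∂P_2)(P_2/Q_1) = -3.0864 × (9/517.778) ≈ -0.054.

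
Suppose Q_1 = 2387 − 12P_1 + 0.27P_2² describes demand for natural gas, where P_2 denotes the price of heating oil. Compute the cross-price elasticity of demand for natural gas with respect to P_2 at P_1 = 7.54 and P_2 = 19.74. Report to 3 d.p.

At P_1 = 7.54 and P_2 = 19.74: Q_1 = 2401.730.
∂Q_1/∂P_2 = 0.54P_2 = 0.54(19.74) = 10.6596.
ε = (∂Q_1/∂P_2)(P_2/Q_1) = 10.6596 × (19.74/2401.730) ≈ 0.088.
ε > 0: substitutes.

0.088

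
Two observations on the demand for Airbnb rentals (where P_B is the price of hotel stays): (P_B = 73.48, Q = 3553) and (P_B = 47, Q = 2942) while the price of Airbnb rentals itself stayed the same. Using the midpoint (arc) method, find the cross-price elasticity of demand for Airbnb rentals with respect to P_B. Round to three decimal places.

0.428

ΔQ_A = 2942 − 3553 = -611; ΔP_B = 47 − 73.48 = -26.48.
Midpoints: Q̄_A = 3247.5, P̄_B = 60.24.
ε = (ΔQ_A/Q̄_A)/(ΔP_B/P̄_B) = (-611/3247.5)/(-26.48/60.24) ≈ 0.428.
ε > 0: Airbnb rentals and hotel stays are substitutes.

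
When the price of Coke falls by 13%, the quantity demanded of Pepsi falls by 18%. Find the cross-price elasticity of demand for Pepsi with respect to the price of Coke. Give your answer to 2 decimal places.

ε = (%ΔQ of Pepsi) / (%ΔP of Coke) = (-18%) / (-13%) ≈ 1.38.

1.38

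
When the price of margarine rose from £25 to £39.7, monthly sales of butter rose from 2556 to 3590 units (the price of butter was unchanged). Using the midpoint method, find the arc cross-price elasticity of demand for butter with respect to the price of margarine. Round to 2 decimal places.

0.74

ΔQ_A = 3590 − 2556 = 1034; ΔP_B = 39.7 − 25 = 14.7.
Midpoints: Q̄_A = 3073.0, P̄_B = 32.35.
ε = (ΔQ_A/Q̄_A)/(ΔP_B/P̄_B) = (1034/3073.0)/(14.7/32.35) ≈ 0.74.
ε > 0: butter and margarine are substitutes.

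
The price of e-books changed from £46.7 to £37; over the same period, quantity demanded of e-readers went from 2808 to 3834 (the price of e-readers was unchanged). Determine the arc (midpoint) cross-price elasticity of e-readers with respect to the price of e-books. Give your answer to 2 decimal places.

ΔQ_A = 3834 − 2808 = 1026; ΔP_B = 37 − 46.7 = -9.7.
Midpoints: Q̄_A = 3321.0, P̄_B = 41.85.
ε = (ΔQ_A/Q̄_A)/(ΔP_B/P̄_B) = (1026/3321.0)/(-9.7/41.85) ≈ -1.33.
ε < 0: e-readers and e-books are complements.

-1.33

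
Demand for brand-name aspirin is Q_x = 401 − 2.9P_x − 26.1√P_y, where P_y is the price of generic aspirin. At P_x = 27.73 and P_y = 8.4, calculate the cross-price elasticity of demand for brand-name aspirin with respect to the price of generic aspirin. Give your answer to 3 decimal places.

-0.154

At P_x = 27.73 and P_y = 8.4: Q_x = 244.938.
∂Q_x/∂P_y = -26.1/(2√P_y) = -26.1/(2√8.4) = -4.5027.
ε = (∂Q_x/∂P_y)(P_y/Q_x) = -4.5027 × (8.4/244.938) ≈ -0.154.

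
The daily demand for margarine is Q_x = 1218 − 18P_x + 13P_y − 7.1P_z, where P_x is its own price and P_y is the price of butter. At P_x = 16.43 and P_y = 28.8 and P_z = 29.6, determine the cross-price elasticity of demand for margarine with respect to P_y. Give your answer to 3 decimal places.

0.345

At P_x = 16.43 and P_y = 28.8 and P_z = 29.6: Q_x = 1086.5.
∂Q_x/∂P_y = 13.
ε = (∂Q_x/∂P_y)(P_y/Q_x) = 13 × (28.8/1086.5) ≈ 0.345.
Since ε > 0, margarine and butter are substitutes.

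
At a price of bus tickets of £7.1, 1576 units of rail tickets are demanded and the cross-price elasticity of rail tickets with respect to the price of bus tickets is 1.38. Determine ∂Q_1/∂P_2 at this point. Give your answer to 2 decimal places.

306.32

ε = (∂Q_1/∂P_2)·(P_2/Q_1) ⇒ ∂Q_1/∂P_2 = ε·Q_1/P_2 = 1.38 × 1576/7.1 ≈ 306.32.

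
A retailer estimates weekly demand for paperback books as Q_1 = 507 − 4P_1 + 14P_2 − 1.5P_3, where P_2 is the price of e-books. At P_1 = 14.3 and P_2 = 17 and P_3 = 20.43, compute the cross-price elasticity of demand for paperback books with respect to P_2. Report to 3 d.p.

0.362

At P_1 = 14.3 and P_2 = 17 and P_3 = 20.43: Q_1 = 657.155.
∂Q_1/∂P_2 = 14.
ε = (∂Q_1/∂P_2)(P_2/Q_1) = 14 × (17/657.155) ≈ 0.362.
Since ε > 0, paperback books and e-books are substitutes.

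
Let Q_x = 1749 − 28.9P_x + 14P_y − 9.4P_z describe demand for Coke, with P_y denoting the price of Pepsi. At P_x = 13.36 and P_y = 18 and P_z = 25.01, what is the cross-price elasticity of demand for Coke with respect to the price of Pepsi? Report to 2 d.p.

0.18

At P_x = 13.36 and P_y = 18 and P_z = 25.01: Q_x = 1379.802.
∂Q_x/∂P_y = 14.
ε = (∂Q_x/∂P_y)(P_y/Q_x) = 14 × (18/1379.802) ≈ 0.18.
Since ε > 0, Coke and Pepsi are substitutes.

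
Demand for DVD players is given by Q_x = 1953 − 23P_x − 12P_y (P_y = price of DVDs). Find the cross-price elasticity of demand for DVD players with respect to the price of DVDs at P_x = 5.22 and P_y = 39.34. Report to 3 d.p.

At P_x = 5.22 and P_y = 39.34: Q_x = 1360.86.
∂Q_x/∂P_y = -12.
ε = (∂Q_x/∂P_y)(P_y/Q_x) = -12 × (39.34/1360.86) ≈ -0.347.
Since ε < 0, DVD players and DVDs are complements.

-0.347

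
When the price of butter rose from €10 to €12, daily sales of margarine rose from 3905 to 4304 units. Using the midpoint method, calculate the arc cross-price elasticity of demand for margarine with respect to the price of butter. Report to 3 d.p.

ΔQ_A = 4304 − 3905 = 399; ΔP_B = 12 − 10 = 2.
Midpoints: Q̄_A = 4104.5, P̄_B = 11.00.
ε = (ΔQ_A/Q̄_A)/(ΔP_B/P̄_B) = (399/4104.5)/(2/11.00) ≈ 0.535.

0.535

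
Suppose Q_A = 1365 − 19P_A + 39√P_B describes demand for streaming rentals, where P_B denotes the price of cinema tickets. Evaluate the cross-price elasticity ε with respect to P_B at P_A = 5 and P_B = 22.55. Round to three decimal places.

0.064

At P_A = 5 and P_B = 22.55: Q_A = 1455.199.
∂Q_A/∂P_B = 39/(2√P_B) = 39/(2√22.55) = 4.1064.
ε = (∂Q_A/∂P_B)(P_B/Q_A) = 4.1064 × (22.55/1455.199) ≈ 0.064.
ε > 0: substitutes.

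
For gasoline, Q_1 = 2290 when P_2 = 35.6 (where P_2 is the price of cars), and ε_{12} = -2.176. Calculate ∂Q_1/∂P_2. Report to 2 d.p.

-139.97

ε = (∂Q_1/∂P_2)·(P_2/Q_1) ⇒ ∂Q_1/∂P_2 = ε·Q_1/P_2 = -2.176 × 2290/35.6 ≈ -139.97.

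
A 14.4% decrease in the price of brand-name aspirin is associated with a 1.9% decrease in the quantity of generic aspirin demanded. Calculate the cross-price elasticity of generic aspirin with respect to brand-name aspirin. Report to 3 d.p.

ε = (%ΔQ of generic aspirin) / (%ΔP of brand-name aspirin) = (-1.9%) / (-14.4%) ≈ 0.132.
Positive cross-price elasticity: substitutes.

0.132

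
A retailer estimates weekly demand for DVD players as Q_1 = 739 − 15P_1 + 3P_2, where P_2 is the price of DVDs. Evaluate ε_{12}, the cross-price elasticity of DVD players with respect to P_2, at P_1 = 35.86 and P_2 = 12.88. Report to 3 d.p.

0.161

At P_1 = 35.86 and P_2 = 12.88: Q_1 = 239.74.
∂Q_1/∂P_2 = 3.
ε = (∂Q_1/∂P_2)(P_2/Q_1) = 3 × (12.88/239.74) ≈ 0.161.
Since ε > 0, DVD players and DVDs are substitutes.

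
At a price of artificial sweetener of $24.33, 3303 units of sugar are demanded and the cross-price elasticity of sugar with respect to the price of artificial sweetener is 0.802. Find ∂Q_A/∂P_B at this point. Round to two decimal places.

ε = (∂Q_A/∂P_B)·(P_B/Q_A) ⇒ ∂Q_A/∂P_B = ε·Q_A/P_B = 0.802 × 3303/24.33 ≈ 108.88.

108.88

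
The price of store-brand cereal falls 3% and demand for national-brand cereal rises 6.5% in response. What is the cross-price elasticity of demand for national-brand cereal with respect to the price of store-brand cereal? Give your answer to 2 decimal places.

ε = (%ΔQ of national-brand cereal) / (%ΔP of store-brand cereal) = (6.5%) / (-3%) ≈ -2.17.
Negative cross-price elasticity: complements.

-2.17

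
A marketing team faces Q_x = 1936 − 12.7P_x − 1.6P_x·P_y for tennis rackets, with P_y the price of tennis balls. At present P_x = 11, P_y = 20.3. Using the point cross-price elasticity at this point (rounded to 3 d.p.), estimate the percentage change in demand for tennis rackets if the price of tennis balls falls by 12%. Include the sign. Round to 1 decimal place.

At P_x = 11, P_y = 20.3: Q_x = 1439.02.
∂Q_x/∂P_y = -1.6P_x = -17.6000.
ε = (∂Q_x/∂P_y)(P_y/Q_x) = -17.6000 × 20.3/1439.02 ≈ -0.248.
%ΔQ_x ≈ ε × %ΔP_y = -0.248 × (-12%) = 3.0%.

3.0%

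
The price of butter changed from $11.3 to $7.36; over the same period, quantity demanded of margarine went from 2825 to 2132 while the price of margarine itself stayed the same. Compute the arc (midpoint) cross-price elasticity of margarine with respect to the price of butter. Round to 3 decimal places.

0.662

ΔQ_A = 2132 − 2825 = -693; ΔP_B = 7.36 − 11.3 = -3.94.
Midpoints: Q̄_A = 2478.5, P̄_B = 9.33.
ε = (ΔQ_A/Q̄_A)/(ΔP_B/P̄_B) = (-693/2478.5)/(-3.94/9.33) ≈ 0.662.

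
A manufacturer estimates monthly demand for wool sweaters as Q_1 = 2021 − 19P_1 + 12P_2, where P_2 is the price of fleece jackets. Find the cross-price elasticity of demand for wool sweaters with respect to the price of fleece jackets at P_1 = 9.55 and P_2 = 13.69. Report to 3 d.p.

At P_1 = 9.55 and P_2 = 13.69: Q_1 = 2003.83.
∂Q_1/∂P_2 = 12.
ε = (∂Q_1/∂P_2)(P_2/Q_1) = 12 × (13.69/2003.83) ≈ 0.082.
Since ε > 0, wool sweaters and fleece jackets are substitutes.

0.082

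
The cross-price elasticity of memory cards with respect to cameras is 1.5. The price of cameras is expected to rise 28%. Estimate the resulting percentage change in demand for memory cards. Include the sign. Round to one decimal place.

42.0%

%ΔQ ≈ ε × %ΔP of cameras = 1.5 × (28%) = 42.0%.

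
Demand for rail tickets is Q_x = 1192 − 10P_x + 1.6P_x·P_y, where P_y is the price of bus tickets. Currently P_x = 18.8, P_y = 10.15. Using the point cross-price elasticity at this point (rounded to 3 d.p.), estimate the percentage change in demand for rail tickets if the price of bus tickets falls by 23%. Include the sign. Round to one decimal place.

-5.4%

At P_x = 18.8, P_y = 10.15: Q_x = 1309.312.
∂Q_x/∂P_y = 1.6P_x = 30.0800.
ε = (∂Q_x/∂P_y)(P_y/Q_x) = 30.0800 × 10.15/1309.312 ≈ 0.233.
%ΔQ_x ≈ ε × %ΔP_y = 0.233 × (-23%) = -5.4%.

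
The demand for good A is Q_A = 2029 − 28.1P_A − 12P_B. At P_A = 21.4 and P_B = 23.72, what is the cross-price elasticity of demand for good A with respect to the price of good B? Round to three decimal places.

-0.249

At P_A = 21.4 and P_B = 23.72: Q_A = 1143.02.
∂Q_A/∂P_B = -12.
ε = (∂Q_A/∂P_B)(P_B/Q_A) = -12 × (23.72/1143.02) ≈ -0.249.
Since ε < 0, good A and good B are complements.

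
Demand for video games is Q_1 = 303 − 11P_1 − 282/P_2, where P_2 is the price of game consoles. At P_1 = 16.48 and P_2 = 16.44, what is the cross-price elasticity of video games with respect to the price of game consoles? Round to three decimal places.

0.164

At P_1 = 16.48 and P_2 = 16.44: Q_1 = 104.567.
∂Q_1/∂P_2 = 282/P_2² = 1.0434.
ε = (∂Q_1/∂P_2)(P_2/Q_1) = 1.0434 × (16.44/104.567) ≈ 0.164.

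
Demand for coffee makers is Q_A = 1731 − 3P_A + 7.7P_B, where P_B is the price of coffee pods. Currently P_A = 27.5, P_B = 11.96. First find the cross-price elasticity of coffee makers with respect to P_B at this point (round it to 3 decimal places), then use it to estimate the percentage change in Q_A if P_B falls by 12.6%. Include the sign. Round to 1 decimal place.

At P_A = 27.5, P_B = 11.96: Q_A = 1740.592.
∂Q_A/∂P_B = 7.7.
ε = (∂Q_A/∂P_B)(P_B/Q_A) = 7.7000 × 11.96/1740.592 ≈ 0.053.
%ΔQ_A ≈ ε × %ΔP_B = 0.053 × (-12.6%) = -0.7%.

-0.7%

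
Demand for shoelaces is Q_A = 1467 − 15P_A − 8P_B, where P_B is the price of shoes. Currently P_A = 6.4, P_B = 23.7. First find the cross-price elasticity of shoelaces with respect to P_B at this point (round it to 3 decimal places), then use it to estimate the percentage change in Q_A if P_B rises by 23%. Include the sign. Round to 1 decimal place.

At P_A = 6.4, P_B = 23.7: Q_A = 1181.4.
∂Q_A/∂P_B = -8.
ε = (∂Q_A/∂P_B)(P_B/Q_A) = -8.0000 × 23.7/1181.4 ≈ -0.160.
%ΔQ_A ≈ ε × %ΔP_B = -0.160 × (23%) = -3.7%.

-3.7%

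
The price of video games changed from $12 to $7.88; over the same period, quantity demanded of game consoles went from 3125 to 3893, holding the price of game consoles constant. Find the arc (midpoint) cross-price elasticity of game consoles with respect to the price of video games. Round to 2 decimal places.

-0.53

ΔQ_A = 3893 − 3125 = 768; ΔP_B = 7.88 − 12 = -4.12.
Midpoints: Q̄_A = 3509.0, P̄_B = 9.94.
ε = (ΔQ_A/Q̄_A)/(ΔP_B/P̄_B) = (768/3509.0)/(-4.12/9.94) ≈ -0.53.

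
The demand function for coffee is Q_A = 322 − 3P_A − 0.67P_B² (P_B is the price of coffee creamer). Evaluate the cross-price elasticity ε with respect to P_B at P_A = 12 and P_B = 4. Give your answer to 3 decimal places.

At P_A = 12 and P_B = 4: Q_A = 275.28.
∂Q_A/∂P_B = -1.34P_B = -1.34(4) = -5.3600.
ε = (∂Q_A/∂P_B)(P_B/Q_A) = -5.3600 × (4/275.28) ≈ -0.078.
ε < 0: complements.

-0.078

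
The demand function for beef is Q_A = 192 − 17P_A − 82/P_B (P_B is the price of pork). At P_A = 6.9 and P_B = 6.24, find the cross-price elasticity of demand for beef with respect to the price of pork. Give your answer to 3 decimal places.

At P_A = 6.9 and P_B = 6.24: Q_A = 61.559.
∂Q_A/∂P_B = 82/P_B² = 2.1059.
ε = (∂Q_A/∂P_B)(P_B/Q_A) = 2.1059 × (6.24/61.559) ≈ 0.213.
ε > 0: substitutes.

0.213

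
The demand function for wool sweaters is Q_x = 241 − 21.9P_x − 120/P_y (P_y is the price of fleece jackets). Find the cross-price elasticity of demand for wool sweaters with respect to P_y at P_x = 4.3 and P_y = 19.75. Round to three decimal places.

At P_x = 4.3 and P_y = 19.75: Q_x = 140.754.
∂Q_x/∂P_y = 120/P_y² = 0.3076.
ε = (∂Q_x/∂P_y)(P_y/Q_x) = 0.3076 × (19.75/140.754) ≈ 0.043.
ε > 0: substitutes.

0.043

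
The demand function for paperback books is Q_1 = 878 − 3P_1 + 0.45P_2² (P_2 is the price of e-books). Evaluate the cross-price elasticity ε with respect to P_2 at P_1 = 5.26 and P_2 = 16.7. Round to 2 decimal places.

At P_1 = 5.26 and P_2 = 16.7: Q_1 = 987.721.
∂Q_1/∂P_2 = 0.9P_2 = 0.9(16.7) = 15.0300.
ε = (∂Q_1/∂P_2)(P_2/Q_1) = 15.0300 × (16.7/987.721) ≈ 0.25.
ε > 0: substitutes.

0.25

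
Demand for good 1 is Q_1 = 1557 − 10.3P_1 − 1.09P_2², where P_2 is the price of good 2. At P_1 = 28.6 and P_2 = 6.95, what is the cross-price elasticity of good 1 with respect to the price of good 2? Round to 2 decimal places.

At P_1 = 28.6 and P_2 = 6.95: Q_1 = 1209.770.
∂Q_1/∂P_2 = -2.18P_2 = -2.18(6.95) = -15.1510.
ε = (∂Q_1/∂P_2)(P_2/Q_1) = -15.1510 × (6.95/1209.770) ≈ -0.09.
ε < 0: complements.

-0.09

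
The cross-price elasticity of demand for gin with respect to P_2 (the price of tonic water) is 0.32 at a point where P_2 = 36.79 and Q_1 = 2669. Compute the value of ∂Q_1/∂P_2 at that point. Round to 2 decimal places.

23.22

ε = (∂Q_1/∂P_2)·(P_2/Q_1) ⇒ ∂Q_1/∂P_2 = ε·Q_1/P_2 = 0.32 × 2669/36.79 ≈ 23.22.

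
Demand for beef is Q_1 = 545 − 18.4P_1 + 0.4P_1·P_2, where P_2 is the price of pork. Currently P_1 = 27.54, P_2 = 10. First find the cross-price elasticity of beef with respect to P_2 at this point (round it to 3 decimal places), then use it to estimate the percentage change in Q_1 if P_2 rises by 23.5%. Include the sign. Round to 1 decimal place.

17.4%

At P_1 = 27.54, P_2 = 10: Q_1 = 148.424.
∂Q_1/∂P_2 = 0.4P_1 = 11.0160.
ε = (∂Q_1/∂P_2)(P_2/Q_1) = 11.0160 × 10/148.424 ≈ 0.742.
%ΔQ_1 ≈ ε × %ΔP_2 = 0.742 × (23.5%) = 17.4%.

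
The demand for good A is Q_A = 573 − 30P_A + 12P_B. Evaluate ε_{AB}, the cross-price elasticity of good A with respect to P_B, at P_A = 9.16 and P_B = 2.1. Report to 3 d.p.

0.078

At P_A = 9.16 and P_B = 2.1: Q_A = 323.4.
∂Q_A/∂P_B = 12.
ε = (∂Q_A/∂P_B)(P_B/Q_A) = 12 × (2.1/323.4) ≈ 0.078.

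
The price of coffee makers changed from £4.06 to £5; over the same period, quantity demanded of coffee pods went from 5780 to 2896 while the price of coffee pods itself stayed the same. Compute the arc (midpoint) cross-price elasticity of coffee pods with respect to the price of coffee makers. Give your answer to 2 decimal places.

-3.20

ΔQ_A = 2896 − 5780 = -2884; ΔP_B = 5 − 4.06 = 0.94.
Midpoints: Q̄_A = 4338.0, P̄_B = 4.53.
ε = (ΔQ_A/Q̄_A)/(ΔP_B/P̄_B) = (-2884/4338.0)/(0.94/4.53) ≈ -3.20.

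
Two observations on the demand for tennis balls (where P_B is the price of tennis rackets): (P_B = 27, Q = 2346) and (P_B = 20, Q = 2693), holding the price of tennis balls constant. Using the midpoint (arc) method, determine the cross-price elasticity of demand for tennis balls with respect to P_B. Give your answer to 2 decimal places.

ΔQ_A = 2693 − 2346 = 347; ΔP_B = 20 − 27 = -7.
Midpoints: Q̄_A = 2519.5, P̄_B = 23.50.
ε = (ΔQ_A/Q̄_A)/(ΔP_B/P̄_B) = (347/2519.5)/(-7/23.50) ≈ -0.46.

-0.46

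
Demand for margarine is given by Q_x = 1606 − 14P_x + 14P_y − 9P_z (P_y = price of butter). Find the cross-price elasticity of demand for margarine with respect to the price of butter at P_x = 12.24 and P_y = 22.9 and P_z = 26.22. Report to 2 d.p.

0.21

At P_x = 12.24 and P_y = 22.9 and P_z = 26.22: Q_x = 1519.26.
∂Q_x/∂P_y = 14.
ε = (∂Q_x/∂P_y)(P_y/Q_x) = 14 × (22.9/1519.26) ≈ 0.21.
Since ε > 0, margarine and butter are substitutes.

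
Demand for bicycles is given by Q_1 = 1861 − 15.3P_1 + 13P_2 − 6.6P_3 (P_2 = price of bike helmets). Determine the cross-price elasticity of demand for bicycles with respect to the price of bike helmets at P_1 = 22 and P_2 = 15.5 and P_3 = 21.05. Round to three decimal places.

0.127

At P_1 = 22 and P_2 = 15.5 and P_3 = 21.05: Q_1 = 1586.97.
∂Q_1/∂P_2 = 13.
ε = (∂Q_1/∂P_2)(P_2/Q_1) = 13 × (15.5/1586.97) ≈ 0.127.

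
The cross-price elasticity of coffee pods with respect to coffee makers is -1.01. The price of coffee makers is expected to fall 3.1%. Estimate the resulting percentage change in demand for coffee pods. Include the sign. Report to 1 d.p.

%ΔQ ≈ ε × %ΔP of coffee makers = -1.01 × (-3.1%) = 3.1%.

3.1%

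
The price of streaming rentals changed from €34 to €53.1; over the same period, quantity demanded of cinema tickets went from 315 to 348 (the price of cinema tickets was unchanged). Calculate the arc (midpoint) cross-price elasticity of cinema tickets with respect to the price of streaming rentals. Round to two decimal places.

ΔQ_A = 348 − 315 = 33; ΔP_B = 53.1 − 34 = 19.1.
Midpoints: Q̄_A = 331.5, P̄_B = 43.55.
ε = (ΔQ_A/Q̄_A)/(ΔP_B/P̄_B) = (33/331.5)/(19.1/43.55) ≈ 0.23.
ε > 0: cinema tickets and streaming rentals are substitutes.

0.23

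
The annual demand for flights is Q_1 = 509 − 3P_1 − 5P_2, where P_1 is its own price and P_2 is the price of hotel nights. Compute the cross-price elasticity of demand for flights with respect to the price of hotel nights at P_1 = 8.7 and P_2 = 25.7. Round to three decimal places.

At P_1 = 8.7 and P_2 = 25.7: Q_1 = 354.4.
∂Q_1/∂P_2 = -5.
ε = (∂Q_1/∂P_2)(P_2/Q_1) = -5 × (25.7/354.4) ≈ -0.363.
Since ε < 0, flights and hotel nights are complements.

-0.363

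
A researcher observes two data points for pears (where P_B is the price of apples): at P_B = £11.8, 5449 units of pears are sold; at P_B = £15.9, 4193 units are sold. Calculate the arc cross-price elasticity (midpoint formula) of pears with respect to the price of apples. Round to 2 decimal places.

-0.88

ΔQ_A = 4193 − 5449 = -1256; ΔP_B = 15.9 − 11.8 = 4.1.
Midpoints: Q̄_A = 4821.0, P̄_B = 13.85.
ε = (ΔQ_A/Q̄_A)/(ΔP_B/P̄_B) = (-1256/4821.0)/(4.1/13.85) ≈ -0.88.
ε < 0: pears and apples are complements.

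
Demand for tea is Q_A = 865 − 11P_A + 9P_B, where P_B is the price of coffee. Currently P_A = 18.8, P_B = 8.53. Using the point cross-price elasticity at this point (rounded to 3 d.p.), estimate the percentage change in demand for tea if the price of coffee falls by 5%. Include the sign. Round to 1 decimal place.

At P_A = 18.8, P_B = 8.53: Q_A = 734.97.
∂Q_A/∂P_B = 9.
ε = (∂Q_A/∂P_B)(P_B/Q_A) = 9.0000 × 8.53/734.97 ≈ 0.104.
%ΔQ_A ≈ ε × %ΔP_B = 0.104 × (-5%) = -0.5%.

-0.5%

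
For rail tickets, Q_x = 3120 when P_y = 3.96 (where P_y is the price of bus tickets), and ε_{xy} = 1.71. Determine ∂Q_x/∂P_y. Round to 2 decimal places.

1347.27

ε = (∂Q_x/∂P_y)·(P_y/Q_x) ⇒ ∂Q_x/∂P_y = ε·Q_x/P_y = 1.71 × 3120/3.96 ≈ 1347.27.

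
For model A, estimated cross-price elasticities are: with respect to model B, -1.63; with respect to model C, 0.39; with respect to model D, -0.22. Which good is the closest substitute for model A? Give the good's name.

model C

Substitutes have ε > 0. Among the positive values, 0.39 (model C) is largest.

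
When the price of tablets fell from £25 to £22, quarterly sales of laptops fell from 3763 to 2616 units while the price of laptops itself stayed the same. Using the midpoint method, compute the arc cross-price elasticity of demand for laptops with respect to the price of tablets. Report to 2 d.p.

2.82

ΔQ_A = 2616 − 3763 = -1147; ΔP_B = 22 − 25 = -3.
Midpoints: Q̄_A = 3189.5, P̄_B = 23.50.
ε = (ΔQ_A/Q̄_A)/(ΔP_B/P̄_B) = (-1147/3189.5)/(-3/23.50) ≈ 2.82.
ε > 0: laptops and tablets are substitutes.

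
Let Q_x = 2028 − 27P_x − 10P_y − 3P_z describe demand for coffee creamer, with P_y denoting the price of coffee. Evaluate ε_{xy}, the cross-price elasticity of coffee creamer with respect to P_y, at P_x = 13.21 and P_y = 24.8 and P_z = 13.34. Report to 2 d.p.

-0.18

At P_x = 13.21 and P_y = 24.8 and P_z = 13.34: Q_x = 1383.31.
∂Q_x/∂P_y = -10.
ε = (∂Q_x/∂P_y)(P_y/Q_x) = -10 × (24.8/1383.31) ≈ -0.18.
Since ε < 0, coffee creamer and coffee are complements.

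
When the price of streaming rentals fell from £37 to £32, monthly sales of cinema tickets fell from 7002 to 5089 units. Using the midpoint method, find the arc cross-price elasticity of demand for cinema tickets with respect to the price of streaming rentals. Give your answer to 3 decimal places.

2.183

ΔQ_A = 5089 − 7002 = -1913; ΔP_B = 32 − 37 = -5.
Midpoints: Q̄_A = 6045.5, P̄_B = 34.50.
ε = (ΔQ_A/Q̄_A)/(ΔP_B/P̄_B) = (-1913/6045.5)/(-5/34.50) ≈ 2.183.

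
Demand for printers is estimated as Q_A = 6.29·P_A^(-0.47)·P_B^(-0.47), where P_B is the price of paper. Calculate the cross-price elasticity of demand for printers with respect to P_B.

In a log-linear (constant-elasticity) demand function, the coefficient on the exponent of P_B is the cross-price elasticity.
ε = -0.47. Negative, so printers and paper are complements.

-0.47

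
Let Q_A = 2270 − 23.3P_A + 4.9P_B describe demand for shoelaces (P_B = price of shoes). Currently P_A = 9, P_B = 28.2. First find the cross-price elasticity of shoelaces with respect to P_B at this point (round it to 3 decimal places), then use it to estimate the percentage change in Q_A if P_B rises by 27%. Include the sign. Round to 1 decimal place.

At P_A = 9, P_B = 28.2: Q_A = 2198.48.
∂Q_A/∂P_B = 4.9.
ε = (∂Q_A/∂P_B)(P_B/Q_A) = 4.9000 × 28.2/2198.48 ≈ 0.063.
%ΔQ_A ≈ ε × %ΔP_B = 0.063 × (27%) = 1.7%.

1.7%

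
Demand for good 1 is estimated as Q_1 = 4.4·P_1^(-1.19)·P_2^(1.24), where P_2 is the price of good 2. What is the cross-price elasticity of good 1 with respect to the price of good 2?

In a log-linear (constant-elasticity) demand function, the coefficient on the exponent of P_2 is the cross-price elasticity.
ε = 1.24. Positive, so good 1 and good 2 are substitutes.

1.24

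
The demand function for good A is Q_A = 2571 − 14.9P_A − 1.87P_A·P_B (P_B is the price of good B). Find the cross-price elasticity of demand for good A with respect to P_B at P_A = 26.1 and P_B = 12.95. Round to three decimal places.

At P_A = 26.1 and P_B = 12.95: Q_A = 1550.059.
∂Q_A/∂P_B = -1.87P_A = -1.87(26.1) = -48.8070.
ε = (∂Q_A/∂P_B)(P_B/Q_A) = -48.8070 × (12.95/1550.059) ≈ -0.408.
ε < 0: complements.

-0.408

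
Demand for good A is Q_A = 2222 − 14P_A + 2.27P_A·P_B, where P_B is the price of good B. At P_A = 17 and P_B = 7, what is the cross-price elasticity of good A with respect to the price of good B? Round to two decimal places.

0.12

At P_A = 17 and P_B = 7: Q_A = 2254.13.
∂Q_A/∂P_B = 2.27P_A = 2.27(17) = 38.5900.
ε = (∂Q_A/∂P_B)(P_B/Q_A) = 38.5900 × (7/2254.13) ≈ 0.12.
ε > 0: substitutes.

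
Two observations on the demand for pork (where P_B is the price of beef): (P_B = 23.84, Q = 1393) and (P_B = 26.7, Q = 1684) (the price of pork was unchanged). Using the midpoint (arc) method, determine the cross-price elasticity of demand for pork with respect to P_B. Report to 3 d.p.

1.671

ΔQ_A = 1684 − 1393 = 291; ΔP_B = 26.7 − 23.84 = 2.86.
Midpoints: Q̄_A = 1538.5, P̄_B = 25.27.
ε = (ΔQ_A/Q̄_A)/(ΔP_B/P̄_B) = (291/1538.5)/(2.86/25.27) ≈ 1.671.
ε > 0: pork and beef are substitutes.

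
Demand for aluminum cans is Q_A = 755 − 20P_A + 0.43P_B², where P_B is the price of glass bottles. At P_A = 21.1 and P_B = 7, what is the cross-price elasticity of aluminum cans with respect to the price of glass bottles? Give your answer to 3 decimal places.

0.119

At P_A = 21.1 and P_B = 7: Q_A = 354.07.
∂Q_A/∂P_B = 0.86P_B = 0.86(7) = 6.0200.
ε = (∂Q_A/∂P_B)(P_B/Q_A) = 6.0200 × (7/354.07) ≈ 0.119.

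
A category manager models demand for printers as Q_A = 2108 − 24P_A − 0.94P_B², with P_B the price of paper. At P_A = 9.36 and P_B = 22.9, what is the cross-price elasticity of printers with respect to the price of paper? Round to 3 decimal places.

At P_A = 9.36 and P_B = 22.9: Q_A = 1390.415.
∂Q_A/∂P_B = -1.88P_B = -1.88(22.9) = -43.0520.
ε = (∂Q_A/∂P_B)(P_B/Q_A) = -43.0520 × (22.9/1390.415) ≈ -0.709.

-0.709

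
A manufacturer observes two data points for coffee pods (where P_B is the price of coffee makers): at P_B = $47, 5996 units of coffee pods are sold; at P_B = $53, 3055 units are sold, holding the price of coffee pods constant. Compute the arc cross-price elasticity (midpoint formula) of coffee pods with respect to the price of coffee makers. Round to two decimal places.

ΔQ_A = 3055 − 5996 = -2941; ΔP_B = 53 − 47 = 6.
Midpoints: Q̄_A = 4525.5, P̄_B = 50.00.
ε = (ΔQ_A/Q̄_A)/(ΔP_B/P̄_B) = (-2941/4525.5)/(6/50.00) ≈ -5.42.

-5.42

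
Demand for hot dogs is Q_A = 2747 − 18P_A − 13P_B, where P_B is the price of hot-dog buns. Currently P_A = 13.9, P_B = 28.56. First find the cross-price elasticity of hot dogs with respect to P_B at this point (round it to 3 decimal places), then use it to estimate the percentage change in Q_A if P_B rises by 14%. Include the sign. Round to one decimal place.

-2.5%

At P_A = 13.9, P_B = 28.56: Q_A = 2125.52.
∂Q_A/∂P_B = -13.
ε = (∂Q_A/∂P_B)(P_B/Q_A) = -13.0000 × 28.56/2125.52 ≈ -0.175.
%ΔQ_A ≈ ε × %ΔP_B = -0.175 × (14%) = -2.5%.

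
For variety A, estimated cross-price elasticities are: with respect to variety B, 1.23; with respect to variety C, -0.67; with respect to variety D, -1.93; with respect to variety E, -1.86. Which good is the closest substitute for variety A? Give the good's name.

variety B

Substitutes have ε > 0. Among the positive values, 1.23 (variety B) is largest.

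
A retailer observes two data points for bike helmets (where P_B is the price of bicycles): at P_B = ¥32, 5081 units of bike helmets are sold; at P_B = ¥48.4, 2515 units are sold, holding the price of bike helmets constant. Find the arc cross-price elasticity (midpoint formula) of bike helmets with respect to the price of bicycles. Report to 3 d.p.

ΔQ_A = 2515 − 5081 = -2566; ΔP_B = 48.4 − 32 = 16.4.
Midpoints: Q̄_A = 3798.0, P̄_B = 40.20.
ε = (ΔQ_A/Q̄_A)/(ΔP_B/P̄_B) = (-2566/3798.0)/(16.4/40.20) ≈ -1.656.

-1.656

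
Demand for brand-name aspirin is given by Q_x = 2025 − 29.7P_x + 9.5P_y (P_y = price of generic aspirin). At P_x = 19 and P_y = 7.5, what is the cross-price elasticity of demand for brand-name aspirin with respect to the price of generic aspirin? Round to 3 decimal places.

0.047

At P_x = 19 and P_y = 7.5: Q_x = 1531.95.
∂Q_x/∂P_y = 9.5.
ε = (∂Q_x/∂P_y)(P_y/Q_x) = 9.5 × (7.5/1531.95) ≈ 0.047.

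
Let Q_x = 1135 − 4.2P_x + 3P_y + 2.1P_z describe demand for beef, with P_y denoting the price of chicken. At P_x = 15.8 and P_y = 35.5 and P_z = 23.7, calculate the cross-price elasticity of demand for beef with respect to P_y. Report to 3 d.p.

0.087

At P_x = 15.8 and P_y = 35.5 and P_z = 23.7: Q_x = 1224.91.
∂Q_x/∂P_y = 3.
ε = (∂Q_x/∂P_y)(P_y/Q_x) = 3 × (35.5/1224.91) ≈ 0.087.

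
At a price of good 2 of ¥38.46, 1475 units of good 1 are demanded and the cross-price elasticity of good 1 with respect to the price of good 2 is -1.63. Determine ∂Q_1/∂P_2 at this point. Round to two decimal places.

-62.51

ε = (∂Q_1/∂P_2)·(P_2/Q_1) ⇒ ∂Q_1/∂P_2 = ε·Q_1/P_2 = -1.63 × 1475/38.46 ≈ -62.51.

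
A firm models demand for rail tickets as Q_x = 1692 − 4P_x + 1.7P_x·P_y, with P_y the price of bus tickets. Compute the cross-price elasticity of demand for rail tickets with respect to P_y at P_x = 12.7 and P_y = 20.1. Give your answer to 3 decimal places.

0.209

At P_x = 12.7 and P_y = 20.1: Q_x = 2075.159.
∂Q_x/∂P_y = 1.7P_x = 1.7(12.7) = 21.5900.
ε = (∂Q_x/∂P_y)(P_y/Q_x) = 21.5900 × (20.1/2075.159) ≈ 0.209.
ε > 0: substitutes.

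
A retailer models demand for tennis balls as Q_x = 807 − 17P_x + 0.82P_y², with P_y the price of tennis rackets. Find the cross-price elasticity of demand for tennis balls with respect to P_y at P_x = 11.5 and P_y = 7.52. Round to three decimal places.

At P_x = 11.5 and P_y = 7.52: Q_x = 657.871.
∂Q_x/∂P_y = 1.64P_y = 1.64(7.52) = 12.3328.
ε = (∂Q_x/∂P_y)(P_y/Q_x) = 12.3328 × (7.52/657.871) ≈ 0.141.
ε > 0: substitutes.

0.141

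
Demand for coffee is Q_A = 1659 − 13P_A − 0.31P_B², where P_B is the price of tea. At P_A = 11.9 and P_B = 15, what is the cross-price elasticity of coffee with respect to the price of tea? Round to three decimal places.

At P_A = 11.9 and P_B = 15: Q_A = 1434.55.
∂Q_A/∂P_B = -0.62P_B = -0.62(15) = -9.3000.
ε = (∂Q_A/∂P_B)(P_B/Q_A) = -9.3000 × (15/1434.55) ≈ -0.097.

-0.097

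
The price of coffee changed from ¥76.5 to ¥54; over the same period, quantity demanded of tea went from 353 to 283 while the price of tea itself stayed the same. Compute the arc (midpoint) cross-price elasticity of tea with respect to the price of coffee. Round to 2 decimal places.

0.64

ΔQ_A = 283 − 353 = -70; ΔP_B = 54 − 76.5 = -22.5.
Midpoints: Q̄_A = 318.0, P̄_B = 65.25.
ε = (ΔQ_A/Q̄_A)/(ΔP_B/P̄_B) = (-70/318.0)/(-22.5/65.25) ≈ 0.64.
ε > 0: tea and coffee are substitutes.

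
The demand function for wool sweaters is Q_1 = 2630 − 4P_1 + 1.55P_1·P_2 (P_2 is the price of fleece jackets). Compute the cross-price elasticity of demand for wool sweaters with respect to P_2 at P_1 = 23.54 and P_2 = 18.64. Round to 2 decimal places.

0.21

At P_1 = 23.54 and P_2 = 18.64: Q_1 = 3215.958.
∂Q_1/∂P_2 = 1.55P_1 = 1.55(23.54) = 36.4870.
ε = (∂Q_1/∂P_2)(P_2/Q_1) = 36.4870 × (18.64/3215.958) ≈ 0.21.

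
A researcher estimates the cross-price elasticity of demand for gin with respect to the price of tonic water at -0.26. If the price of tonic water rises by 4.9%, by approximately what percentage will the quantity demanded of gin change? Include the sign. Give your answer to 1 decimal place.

-1.3%

%ΔQ ≈ ε × %ΔP of tonic water = -0.26 × (4.9%) = -1.3%.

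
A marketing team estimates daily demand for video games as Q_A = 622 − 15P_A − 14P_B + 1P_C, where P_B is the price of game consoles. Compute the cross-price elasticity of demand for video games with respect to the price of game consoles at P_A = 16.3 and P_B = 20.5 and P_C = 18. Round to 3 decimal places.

At P_A = 16.3 and P_B = 20.5 and P_C = 18: Q_A = 108.5.
∂Q_A/∂P_B = -14.
ε = (∂Q_A/∂P_B)(P_B/Q_A) = -14 × (20.5/108.5) ≈ -2.645.

-2.645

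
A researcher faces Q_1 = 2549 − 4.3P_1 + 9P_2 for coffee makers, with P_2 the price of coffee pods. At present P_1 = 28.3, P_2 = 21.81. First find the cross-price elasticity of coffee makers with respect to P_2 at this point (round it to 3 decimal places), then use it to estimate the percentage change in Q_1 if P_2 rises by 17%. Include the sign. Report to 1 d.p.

1.3%

At P_1 = 28.3, P_2 = 21.81: Q_1 = 2623.6.
∂Q_1/∂P_2 = 9.
ε = (∂Q_1/∂P_2)(P_2/Q_1) = 9.0000 × 21.81/2623.6 ≈ 0.075.
%ΔQ_1 ≈ ε × %ΔP_2 = 0.075 × (17%) = 1.3%.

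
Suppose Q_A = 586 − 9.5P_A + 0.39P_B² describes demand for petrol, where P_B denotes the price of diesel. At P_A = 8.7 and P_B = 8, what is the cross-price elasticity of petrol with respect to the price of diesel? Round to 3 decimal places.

At P_A = 8.7 and P_B = 8: Q_A = 528.31.
∂Q_A/∂P_B = 0.78P_B = 0.78(8) = 6.2400.
ε = (∂Q_A/∂P_B)(P_B/Q_A) = 6.2400 × (8/528.31) ≈ 0.094.

0.094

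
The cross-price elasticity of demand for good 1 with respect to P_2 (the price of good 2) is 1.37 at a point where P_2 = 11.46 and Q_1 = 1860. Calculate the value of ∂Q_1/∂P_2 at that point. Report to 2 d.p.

ε = (∂Q_1/∂P_2)·(P_2/Q_1) ⇒ ∂Q_1/∂P_2 = ε·Q_1/P_2 = 1.37 × 1860/11.46 ≈ 222.36.

222.36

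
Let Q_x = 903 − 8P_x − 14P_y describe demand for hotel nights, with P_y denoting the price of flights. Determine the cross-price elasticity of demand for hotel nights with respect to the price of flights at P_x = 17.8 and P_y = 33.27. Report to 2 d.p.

-1.58

At P_x = 17.8 and P_y = 33.27: Q_x = 294.82.
∂Q_x/∂P_y = -14.
ε = (∂Q_x/∂P_y)(P_y/Q_x) = -14 × (33.27/294.82) ≈ -1.58.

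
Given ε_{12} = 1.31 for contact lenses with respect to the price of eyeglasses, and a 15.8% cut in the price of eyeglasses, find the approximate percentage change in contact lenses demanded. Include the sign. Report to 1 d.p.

-20.7%

%ΔQ ≈ ε × %ΔP of eyeglasses = 1.31 × (-15.8%) = -20.7%.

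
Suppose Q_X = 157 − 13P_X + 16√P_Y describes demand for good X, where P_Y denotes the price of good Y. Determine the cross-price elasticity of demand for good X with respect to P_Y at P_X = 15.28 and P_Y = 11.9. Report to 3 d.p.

At P_X = 15.28 and P_Y = 11.9: Q_X = 13.554.
∂Q_X/∂P_Y = 16/(2√P_Y) = 16/(2√11.9) = 2.3191.
ε = (∂Q_X/∂P_Y)(P_Y/Q_X) = 2.3191 × (11.9/13.554) ≈ 2.036.
ε > 0: substitutes.

2.036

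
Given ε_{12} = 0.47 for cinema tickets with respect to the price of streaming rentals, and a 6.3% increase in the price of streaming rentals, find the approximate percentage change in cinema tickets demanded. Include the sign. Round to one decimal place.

%ΔQ ≈ ε × %ΔP of streaming rentals = 0.47 × (6.3%) = 3.0%.

3.0%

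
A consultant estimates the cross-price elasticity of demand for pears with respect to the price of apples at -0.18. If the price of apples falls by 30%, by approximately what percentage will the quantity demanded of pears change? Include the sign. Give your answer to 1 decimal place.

%ΔQ ≈ ε × %ΔP of apples = -0.18 × (-30%) = 5.4%.

5.4%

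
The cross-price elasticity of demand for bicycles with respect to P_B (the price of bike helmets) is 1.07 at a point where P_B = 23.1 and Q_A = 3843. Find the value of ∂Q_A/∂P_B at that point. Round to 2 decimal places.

178.01

ε = (∂Q_A/∂P_B)·(P_B/Q_A) ⇒ ∂Q_A/∂P_B = ε·Q_A/P_B = 1.07 × 3843/23.1 ≈ 178.01.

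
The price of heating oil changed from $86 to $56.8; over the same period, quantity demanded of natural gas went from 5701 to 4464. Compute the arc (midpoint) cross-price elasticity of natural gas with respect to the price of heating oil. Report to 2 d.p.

0.60

ΔQ_A = 4464 − 5701 = -1237; ΔP_B = 56.8 − 86 = -29.2.
Midpoints: Q̄_A = 5082.5, P̄_B = 71.40.
ε = (ΔQ_A/Q̄_A)/(ΔP_B/P̄_B) = (-1237/5082.5)/(-29.2/71.40) ≈ 0.60.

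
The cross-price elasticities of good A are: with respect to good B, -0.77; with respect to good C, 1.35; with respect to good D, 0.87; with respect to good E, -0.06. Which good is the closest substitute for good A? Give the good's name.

good C

Substitutes have ε > 0. Among the positive values, 1.35 (good C) is largest.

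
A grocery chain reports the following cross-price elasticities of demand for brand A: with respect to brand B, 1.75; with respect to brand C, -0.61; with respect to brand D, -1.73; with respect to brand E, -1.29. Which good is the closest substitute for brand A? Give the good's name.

Substitutes have ε > 0. Among the positive values, 1.75 (brand B) is largest.

brand B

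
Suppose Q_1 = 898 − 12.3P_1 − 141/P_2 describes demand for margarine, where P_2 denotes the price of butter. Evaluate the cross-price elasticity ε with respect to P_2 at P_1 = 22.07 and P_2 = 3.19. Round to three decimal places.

At P_1 = 22.07 and P_2 = 3.19: Q_1 = 582.338.
∂Q_1/∂P_2 = 141/P_2² = 13.8560.
ε = (∂Q_1/∂P_2)(P_2/Q_1) = 13.8560 × (3.19/582.338) ≈ 0.076.

0.076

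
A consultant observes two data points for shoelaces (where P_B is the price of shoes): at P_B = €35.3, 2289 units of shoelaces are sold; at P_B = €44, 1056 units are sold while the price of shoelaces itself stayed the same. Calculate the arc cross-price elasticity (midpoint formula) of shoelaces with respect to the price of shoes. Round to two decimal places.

ΔQ_A = 1056 − 2289 = -1233; ΔP_B = 44 − 35.3 = 8.7.
Midpoints: Q̄_A = 1672.5, P̄_B = 39.65.
ε = (ΔQ_A/Q̄_A)/(ΔP_B/P̄_B) = (-1233/1672.5)/(8.7/39.65) ≈ -3.36.
ε < 0: shoelaces and shoes are complements.

-3.36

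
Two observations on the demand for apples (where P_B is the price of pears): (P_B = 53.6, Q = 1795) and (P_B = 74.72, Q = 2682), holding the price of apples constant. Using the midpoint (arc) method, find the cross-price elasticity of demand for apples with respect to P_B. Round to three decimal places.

ΔQ_A = 2682 − 1795 = 887; ΔP_B = 74.72 − 53.6 = 21.12.
Midpoints: Q̄_A = 2238.5, P̄_B = 64.16.
ε = (ΔQ_A/Q̄_A)/(ΔP_B/P̄_B) = (887/2238.5)/(21.12/64.16) ≈ 1.204.
ε > 0: apples and pears are substitutes.

1.204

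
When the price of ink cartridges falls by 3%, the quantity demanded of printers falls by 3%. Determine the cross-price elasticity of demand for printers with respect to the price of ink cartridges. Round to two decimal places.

ε = (%ΔQ of printers) / (%ΔP of ink cartridges) = (-3%) / (-3%) ≈ 1.00.

1.00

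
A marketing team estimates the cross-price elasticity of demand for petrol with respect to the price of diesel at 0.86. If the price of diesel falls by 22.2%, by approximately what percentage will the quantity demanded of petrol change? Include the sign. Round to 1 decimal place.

-19.1%

%ΔQ ≈ ε × %ΔP of diesel = 0.86 × (-22.2%) = -19.1%.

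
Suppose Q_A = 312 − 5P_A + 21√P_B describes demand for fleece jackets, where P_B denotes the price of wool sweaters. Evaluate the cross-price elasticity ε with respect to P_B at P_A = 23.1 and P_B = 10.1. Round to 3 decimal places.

At P_A = 23.1 and P_B = 10.1: Q_A = 263.239.
∂Q_A/∂P_B = 21/(2√P_B) = 21/(2√10.1) = 3.3039.
ε = (∂Q_A/∂P_B)(P_B/Q_A) = 3.3039 × (10.1/263.239) ≈ 0.127.

0.127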